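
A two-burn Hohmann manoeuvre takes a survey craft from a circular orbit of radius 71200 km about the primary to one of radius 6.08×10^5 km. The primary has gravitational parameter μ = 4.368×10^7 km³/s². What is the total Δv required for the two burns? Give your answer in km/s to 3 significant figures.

Δv = 13.0 km/s

The Hohmann ellipse has a_t = (r₁ + r₂)/2 = 3.396×10^5 km.
At r₁ the circular-orbit speed is v₁ = √(μ/r₁) = 24.7686 km/s.
Transfer-orbit speed at r₁ (vis-viva): v_p = √[μ(2/r₁ − 1/a_t)] = 33.1413 km/s.
First burn Δv₁ = |v_p − v₁| = 8.373 km/s.
At r₂, v₂ = √(μ/r₂) = 8.476 km/s.
Transfer-orbit speed at r₂: v_a = √[μ(2/r₂ − 1/a_t)] = 3.881 km/s.
Second burn Δv₂ = |v₂ − v_a| = 4.595 km/s.
Δv = Δv₁ + Δv₂ = 8.373 + 4.595 = 12.97 km/s.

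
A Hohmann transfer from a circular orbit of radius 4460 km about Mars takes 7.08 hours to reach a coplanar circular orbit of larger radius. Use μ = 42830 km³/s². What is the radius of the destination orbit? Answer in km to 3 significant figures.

r₂ = 23800 km

Transfer time t = 7.08 hours = 25488 s, and t = π√(a_t³/μ).
So a_t = (μ t²/π²)^(1/3) = (42830 × (25488)² / π²)^(1/3) = 14127 km.
Since a_t = (r₁ + r₂)/2, r₂ = 2a_t − r₁ = 2×14127 − 4460 = 23794 km.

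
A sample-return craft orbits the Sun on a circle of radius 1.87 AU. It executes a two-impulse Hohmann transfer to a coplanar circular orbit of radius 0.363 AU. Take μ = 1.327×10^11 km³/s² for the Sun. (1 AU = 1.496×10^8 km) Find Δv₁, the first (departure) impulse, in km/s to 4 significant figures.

In km: r₁ = 1.87 × 1.496×10^8 = 2.79752×10^8 km; r₂ = 0.363 × 1.496×10^8 = 5.43048×10^7 km.
Transfer-ellipse semi-major axis a_t = (r₁ + r₂)/2 = (2.79752×10^8 + 5.43048×10^7)/2 = 1.670284×10^8 km.
Circular speed at r = 2.79752×10^8 km: v_c = √(μ/r) = 21.780 km/s.
Transfer-orbit speed at the same r (vis-viva, a = a_t): v_t = √[μ(2/r − 1/a_t)] = 12.419 km/s.
Δv₁ = |v_t − v_c| = |12.419 − 21.780| = 9.361 km/s.

Δv₁ = 9.361 km/s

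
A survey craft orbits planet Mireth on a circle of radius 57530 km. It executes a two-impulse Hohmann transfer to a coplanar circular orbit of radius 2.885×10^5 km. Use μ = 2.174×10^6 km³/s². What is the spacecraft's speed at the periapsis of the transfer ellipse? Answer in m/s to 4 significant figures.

Transfer-ellipse semi-major axis a_t = (r₁ + r₂)/2 = (57530 + 2.885×10^5)/2 = 1.73015×10^5 km.
The periapsis of the transfer ellipse is at r = 57530 km.
Applying v² = μ(2/r − 1/a_t): v = 7.938 km/s.

v = 7938 m/s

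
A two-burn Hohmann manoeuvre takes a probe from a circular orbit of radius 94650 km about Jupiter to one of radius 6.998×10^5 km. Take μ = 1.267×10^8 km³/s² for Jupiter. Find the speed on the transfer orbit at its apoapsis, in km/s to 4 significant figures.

Semi-major axis of the transfer orbit: a_t = (94650 + 6.998×10^5)/2 = 3.97225×10^5 km.
The apoapsis of the transfer ellipse is at r = 6.998×10^5 km.
Applying v² = μ(2/r − 1/a_t): v = 6.568 km/s.

v = 6.568 km/s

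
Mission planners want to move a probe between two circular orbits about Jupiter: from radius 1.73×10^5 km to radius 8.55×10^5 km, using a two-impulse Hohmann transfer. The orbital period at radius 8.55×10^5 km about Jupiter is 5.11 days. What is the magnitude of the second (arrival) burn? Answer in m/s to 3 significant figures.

From Kepler's third law T² = 4π²r³/μ at r = 8.55×10^5 km, T = 5.11 days = 5.11 × 86400 s = 4.41504×10^5 s: μ = 4π²r³/T² = 1.26587×10^8 km³/s².
Transfer-ellipse semi-major axis a_t = (r₁ + r₂)/2 = (1.730×10^5 + 8.550×10^5)/2 = 5.140×10^5 km.
On the circular orbit at r = 8.550×10^5 km, v_c = √(μ/r) = 12.168 km/s.
Transfer-orbit speed at the same r (vis-viva, a = a_t): v_t = √[μ(2/r − 1/a_t)] = 7.0592 km/s.
Δv₂ = |v_t − v_c| = |7.0592 − 12.168| = 5.109 km/s.

Δv₂ = 5110 m/s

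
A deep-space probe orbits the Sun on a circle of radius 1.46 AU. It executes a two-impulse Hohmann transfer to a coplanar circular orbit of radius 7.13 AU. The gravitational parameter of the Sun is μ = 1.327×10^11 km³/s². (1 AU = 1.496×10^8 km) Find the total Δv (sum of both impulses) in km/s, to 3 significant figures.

In km: r₁ = 1.46 × 1.496×10^8 = 2.18416×10^8 km; r₂ = 7.13 × 1.496×10^8 = 1.066648×10^9 km.
The Hohmann ellipse has a_t = (r₁ + r₂)/2 = 6.42532×10^8 km.
Circular speed at r₁: v₁ = √(μ/r₁) = √(1.327×10^11/2.18416×10^8) = 24.65 km/s.
On the transfer ellipse at r₁, v² = μ(2/r − 1/a) gives v_p = √[μ(2/r₁ − 1/a_t)] = 31.76 km/s.
First burn Δv₁ = |v_p − v₁| = 7.110 km/s.
Circular speed at r₂: v₂ = √(μ/r₂) = 11.154 km/s.
Transfer-orbit speed at r₂: v_a = √[μ(2/r₂ − 1/a_t)] = 6.5031 km/s.
Second burn Δv₂ = |v₂ − v_a| = 4.651 km/s.
Δv = Δv₁ + Δv₂ = 7.110 + 4.651 = 11.76 km/s.

Δv = 11.8 km/s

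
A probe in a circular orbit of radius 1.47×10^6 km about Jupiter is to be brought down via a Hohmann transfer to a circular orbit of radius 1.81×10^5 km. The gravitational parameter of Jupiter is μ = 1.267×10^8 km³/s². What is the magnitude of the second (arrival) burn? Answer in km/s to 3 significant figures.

Δv₂ = 8.85 km/s

The Hohmann ellipse has a_t = (r₁ + r₂)/2 = 8.255×10^5 km.
On the circular orbit at r = 1.810×10^5 km, v_c = √(μ/r) = 26.4575 km/s.
Transfer-orbit speed at the same r (vis-viva, a = a_t): v_t = √[μ(2/r − 1/a_t)] = 35.3061 km/s.
Δv₂ = |v_t − v_c| = |35.3061 − 26.4575| = 8.849 km/s.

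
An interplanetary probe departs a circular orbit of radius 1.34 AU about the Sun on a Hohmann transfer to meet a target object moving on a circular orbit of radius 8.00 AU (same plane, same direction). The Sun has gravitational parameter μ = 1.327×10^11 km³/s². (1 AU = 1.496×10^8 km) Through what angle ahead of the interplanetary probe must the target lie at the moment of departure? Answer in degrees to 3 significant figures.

In km: r₁ = 1.34 × 1.496×10^8 = 2.00464×10^8 km; r₂ = 8.00 × 1.496×10^8 = 1.1968×10^9 km.
The Hohmann ellipse has a_t = (r₁ + r₂)/2 = 6.98632×10^8 km.
Transfer time t = π√(a_t³/μ) = 1.59253×10^8 s.
The target's mean motion on its circular orbit is ω₂ = √(μ/r₂³) = 8.79839×10^-9 rad/s.
Angle swept by the target during transfer: ω₂·t = 1.4012 rad = 80.28°.
The interplanetary probe traverses 180° on the transfer ellipse, so the target must lead by 180° − 80.28° = 99.7°.

φ = 99.7°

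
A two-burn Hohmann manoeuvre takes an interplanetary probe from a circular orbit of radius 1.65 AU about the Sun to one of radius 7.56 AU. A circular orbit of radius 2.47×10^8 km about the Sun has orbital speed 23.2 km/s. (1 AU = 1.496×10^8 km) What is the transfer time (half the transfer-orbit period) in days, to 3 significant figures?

From the circular-orbit relation v² = μ/r at r = 2.47×10^8 km: μ = v²r = (23.2)² × 2.47×10^8 = 1.32945×10^11 km³/s².
In km: r₁ = 1.65 × 1.496×10^8 = 2.4684×10^8 km; r₂ = 7.56 × 1.496×10^8 = 1.130976×10^9 km.
Transfer-ellipse semi-major axis a_t = (r₁ + r₂)/2 = (2.4684×10^8 + 1.130976×10^9)/2 = 6.88908×10^8 km.
Half the transfer-orbit period gives t = π√(a_t³/μ) = 1.558×10^8 s.
Converting: 1.558×10^8 s ÷ 86400 s/day = 1800 days.

t = 1800 days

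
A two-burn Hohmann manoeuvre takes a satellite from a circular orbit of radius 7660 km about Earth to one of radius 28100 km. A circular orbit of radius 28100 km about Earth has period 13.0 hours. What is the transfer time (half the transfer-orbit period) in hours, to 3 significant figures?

t = 3.30 hours

From Kepler's third law T² = 4π²r³/μ at r = 28100 km, T = 13.0 hours = 13.0 × 3600 s = 46800 s: μ = 4π²r³/T² = 3.99933×10^5 km³/s².
Transfer-ellipse semi-major axis a_t = (r₁ + r₂)/2 = (7660 + 28100)/2 = 17880 km.
Half the transfer-orbit period gives t = π√(a_t³/μ) = 11880 s.
Converting: 11880 s ÷ 3600 s/hour = 3.30 hours.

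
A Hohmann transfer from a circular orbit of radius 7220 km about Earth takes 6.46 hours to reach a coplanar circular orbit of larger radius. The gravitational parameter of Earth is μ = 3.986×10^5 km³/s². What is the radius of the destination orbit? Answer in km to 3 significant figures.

r₂ = 48700 km

Transfer time t = 6.46 hours = 23256 s, and t = π√(a_t³/μ).
So a_t = (μ t²/π²)^(1/3) = (3.986×10^5 × (23256)² / π²)^(1/3) = 27953 km.
Since a_t = (r₁ + r₂)/2, r₂ = 2a_t − r₁ = 2×27953 − 7220 = 48686 km.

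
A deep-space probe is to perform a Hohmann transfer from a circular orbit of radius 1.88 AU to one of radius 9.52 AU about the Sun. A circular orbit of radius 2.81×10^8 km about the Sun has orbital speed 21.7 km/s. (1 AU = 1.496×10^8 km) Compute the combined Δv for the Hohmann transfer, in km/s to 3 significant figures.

From the circular-orbit relation v² = μ/r at r = 2.81×10^8 km: μ = v²r = (21.7)² × 2.81×10^8 = 1.32320×10^11 km³/s².
In km: r₁ = 1.88 × 1.496×10^8 = 2.81248×10^8 km; r₂ = 9.52 × 1.496×10^8 = 1.424192×10^9 km.
Transfer-ellipse semi-major axis a_t = (r₁ + r₂)/2 = (2.81248×10^8 + 1.424192×10^9)/2 = 8.5272×10^8 km.
At r₁ the circular-orbit speed is v₁ = √(μ/r₁) = 21.6904 km/s.
Transfer-orbit speed at r₁ (vis-viva): v_p = √[μ(2/r₁ − 1/a_t)] = 28.0317 km/s.
First burn Δv₁ = |v_p − v₁| = 6.341 km/s.
Circular speed at r₂: v₂ = √(μ/r₂) = 9.639 km/s.
Transfer-orbit speed at r₂: v_a = √[μ(2/r₂ − 1/a_t)] = 5.536 km/s.
Second burn Δv₂ = |v₂ − v_a| = 4.103 km/s.
Δv = Δv₁ + Δv₂ = 6.341 + 4.103 = 10.44 km/s.

Δv = 10.4 km/s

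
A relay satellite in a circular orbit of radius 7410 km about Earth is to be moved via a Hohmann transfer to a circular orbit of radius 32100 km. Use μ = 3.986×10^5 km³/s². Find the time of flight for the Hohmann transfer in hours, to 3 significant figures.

t = 3.84 hours

Semi-major axis of the transfer orbit: a_t = (7410 + 32100)/2 = 19755 km.
Transfer time t = π√(a_t³/μ) = π√((19755)³ / 3.986×10^5) = 13820 s.
Converting: 13820 s ÷ 3600 s/hour = 3.84 hours.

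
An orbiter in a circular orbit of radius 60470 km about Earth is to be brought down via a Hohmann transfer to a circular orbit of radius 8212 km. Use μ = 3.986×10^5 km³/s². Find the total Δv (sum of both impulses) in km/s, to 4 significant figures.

Transfer-ellipse semi-major axis a_t = (r₁ + r₂)/2 = (60470 + 8212)/2 = 34341 km.
Circular speed at r₁: v₁ = √(μ/r₁) = √(3.986×10^5/60470) = 2.567 km/s.
On the transfer ellipse at r₁, vis-viva gives v_a = √[μ(2/r₁ − 1/a_t)] = 1.255 km/s.
First burn Δv₁ = |v_a − v₁| = 1.312 km/s.
Circular speed at r₂: v₂ = √(μ/r₂) = 6.967 km/s.
Transfer-orbit speed at r₂: v_p = √[μ(2/r₂ − 1/a_t)] = 9.245 km/s.
Second burn Δv₂ = |v₂ − v_p| = 2.278 km/s.
Total Δv = Δv₁ + Δv₂ = 3.590 km/s.

Δv = 3.590 km/s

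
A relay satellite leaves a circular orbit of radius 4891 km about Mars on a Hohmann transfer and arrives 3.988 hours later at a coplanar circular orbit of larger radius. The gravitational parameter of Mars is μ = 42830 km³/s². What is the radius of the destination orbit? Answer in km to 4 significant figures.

r₂ = 14380 km

Transfer time t = 3.988 hours = 14356.8 s, and t = π√(a_t³/μ).
So a_t = (μ t²/π²)^(1/3) = (42830 × (14356.8)² / π²)^(1/3) = 9635.1 km.
Since a_t = (r₁ + r₂)/2, r₂ = 2a_t − r₁ = 2×9635.1 − 4891 = 14379.2 km.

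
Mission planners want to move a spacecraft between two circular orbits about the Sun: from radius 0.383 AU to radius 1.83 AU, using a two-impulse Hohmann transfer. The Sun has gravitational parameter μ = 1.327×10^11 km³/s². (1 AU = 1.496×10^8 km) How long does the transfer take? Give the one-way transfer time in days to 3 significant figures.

t = 213 days

In km: r₁ = 0.383 × 1.496×10^8 = 5.72968×10^7 km; r₂ = 1.83 × 1.496×10^8 = 2.73768×10^8 km.
The Hohmann ellipse has a_t = (r₁ + r₂)/2 = 1.655324×10^8 km.
Half the transfer-orbit period gives t = π√(a_t³/μ) = 1.837×10^7 s.
Converting: 1.837×10^7 s ÷ 86400 s/day = 213 days.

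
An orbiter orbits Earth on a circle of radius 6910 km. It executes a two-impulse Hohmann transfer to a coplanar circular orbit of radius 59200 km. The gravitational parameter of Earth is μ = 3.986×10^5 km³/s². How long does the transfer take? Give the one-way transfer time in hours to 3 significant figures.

t = 8.31 hours

Transfer-ellipse semi-major axis a_t = (r₁ + r₂)/2 = (6910 + 59200)/2 = 33055 km.
Half the transfer-orbit period gives t = π√(a_t³/μ) = 29900 s.
Converting: 29900 s ÷ 3600 s/hour = 8.31 hours.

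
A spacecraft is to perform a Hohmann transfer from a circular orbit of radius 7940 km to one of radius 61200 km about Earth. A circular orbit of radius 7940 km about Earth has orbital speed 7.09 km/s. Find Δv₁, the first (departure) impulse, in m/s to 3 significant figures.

From the circular-orbit relation v² = μ/r at r = 7940 km: μ = v²r = (7.09)² × 7940 = 3.99129×10^5 km³/s².
Transfer-ellipse semi-major axis a_t = (r₁ + r₂)/2 = (7940 + 61200)/2 = 34570 km.
On the circular orbit at r = 7940 km, v_c = √(μ/r) = 7.090 km/s.
Vis-viva on the transfer ellipse at r = 7940 km gives v_t = √[μ(2/r − 1/a_t)] = 9.433 km/s.
Δv₁ = |v_t − v_c| = |9.433 − 7.090| = 2.343 km/s.

Δv₁ = 2340 m/s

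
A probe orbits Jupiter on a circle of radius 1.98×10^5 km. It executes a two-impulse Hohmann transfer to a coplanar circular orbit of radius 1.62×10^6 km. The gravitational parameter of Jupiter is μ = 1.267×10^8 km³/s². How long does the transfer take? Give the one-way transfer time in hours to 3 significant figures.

The Hohmann ellipse has a_t = (r₁ + r₂)/2 = 9.090×10^5 km.
Half the transfer-orbit period gives t = π√(a_t³/μ) = 2.419×10^5 s.
Converting: 2.419×10^5 s ÷ 3600 s/hour = 67.2 hours.

t = 67.2 hours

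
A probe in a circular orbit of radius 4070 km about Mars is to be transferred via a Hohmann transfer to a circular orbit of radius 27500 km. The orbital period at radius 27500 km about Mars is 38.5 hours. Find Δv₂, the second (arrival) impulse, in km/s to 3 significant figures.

From Kepler's third law T² = 4π²r³/μ at r = 27500 km, T = 38.5 hours = 38.5 × 3600 s = 1.386×10^5 s: μ = 4π²r³/T² = 42739.7 km³/s².
The Hohmann ellipse has a_t = (r₁ + r₂)/2 = 15785 km.
Circular speed at r = 27500 km: v_c = √(μ/r) = 1.24666 km/s.
Transfer-orbit speed at the same r (vis-viva, a = a_t): v_t = √[μ(2/r − 1/a_t)] = 0.633030 km/s.
Δv₂ = |v_t − v_c| = |0.633030 − 1.24666| = 0.6136 km/s.

Δv₂ = 0.614 km/s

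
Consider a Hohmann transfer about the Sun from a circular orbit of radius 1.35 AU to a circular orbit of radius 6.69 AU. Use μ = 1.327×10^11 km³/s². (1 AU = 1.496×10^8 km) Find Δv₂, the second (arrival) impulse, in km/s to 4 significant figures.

In km: r₁ = 1.35 × 1.496×10^8 = 2.0196×10^8 km; r₂ = 6.69 × 1.496×10^8 = 1.000824×10^9 km.
The Hohmann ellipse has a_t = (r₁ + r₂)/2 = 6.01392×10^8 km.
On the circular orbit at r = 1.000824×10^9 km, v_c = √(μ/r) = 11.515 km/s.
Transfer-orbit speed at the same r (vis-viva, a = a_t): v_t = √[μ(2/r − 1/a_t)] = 6.6728 km/s.
Δv₂ = |v_t − v_c| = |6.6728 − 11.515| = 4.842 km/s.

Δv₂ = 4.842 km/s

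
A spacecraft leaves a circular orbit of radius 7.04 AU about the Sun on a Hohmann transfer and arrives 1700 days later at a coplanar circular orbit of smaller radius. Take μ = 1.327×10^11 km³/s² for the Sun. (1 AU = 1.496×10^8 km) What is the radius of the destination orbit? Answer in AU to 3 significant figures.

r₂ = 1.81 AU

In km: r₁ = 7.04 × 1.496×10^8 = 1.053184×10^9 km.
Transfer time t = 1700 days = 1.4688×10^8 s, and t = π√(a_t³/μ).
So a_t = (μ t²/π²)^(1/3) = (1.327×10^11 × (1.4688×10^8)² / π²)^(1/3) = 6.6196×10^8 km.
Since a_t = (r₁ + r₂)/2, r₂ = 2a_t − r₁ = 2×6.6196×10^8 − 1.053184×10^9 = 2.70736×10^8 km.
In AU: r₂ = 2.70736×10^8 / 1.496×10^8 = 1.81 AU.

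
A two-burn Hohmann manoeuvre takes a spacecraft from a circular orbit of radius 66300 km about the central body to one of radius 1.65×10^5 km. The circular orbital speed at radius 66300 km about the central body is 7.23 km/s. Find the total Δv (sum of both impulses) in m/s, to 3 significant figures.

Δv = 2520 m/s

From the circular-orbit relation v² = μ/r at r = 66300 km: μ = v²r = (7.23)² × 66300 = 3.46569×10^6 km³/s².
The Hohmann ellipse has a_t = (r₁ + r₂)/2 = 1.1565×10^5 km.
At r₁ the circular-orbit speed is v₁ = √(μ/r₁) = 7.230 km/s.
Transfer-orbit speed at r₁ (vis-viva equation): v_p = √[μ(2/r₁ − 1/a_t)] = 8.636 km/s.
First burn Δv₁ = |v_p − v₁| = 1.406 km/s.
At r₂, v₂ = √(μ/r₂) = 4.583 km/s.
Transfer-orbit speed at r₂: v_a = √[μ(2/r₂ − 1/a_t)] = 3.470 km/s.
Second burn Δv₂ = |v₂ − v_a| = 1.113 km/s.
Total Δv = Δv₁ + Δv₂ = 2.519 km/s.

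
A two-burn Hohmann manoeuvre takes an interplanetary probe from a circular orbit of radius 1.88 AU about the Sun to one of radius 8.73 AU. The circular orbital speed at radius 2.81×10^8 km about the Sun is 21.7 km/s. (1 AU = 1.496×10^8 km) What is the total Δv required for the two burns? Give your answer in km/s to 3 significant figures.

From the circular-orbit relation v² = μ/r at r = 2.81×10^8 km: μ = v²r = (21.7)² × 2.81×10^8 = 1.32320×10^11 km³/s².
In km: r₁ = 1.88 × 1.496×10^8 = 2.81248×10^8 km; r₂ = 8.73 × 1.496×10^8 = 1.306008×10^9 km.
Semi-major axis of the transfer orbit: a_t = (2.81248×10^8 + 1.306008×10^9)/2 = 7.93628×10^8 km.
At r₁ the circular-orbit speed is v₁ = √(μ/r₁) = 21.6904 km/s.
On the transfer ellipse at r₁, v² = μ(2/r − 1/a) gives v_p = √[μ(2/r₁ − 1/a_t)] = 27.8248 km/s.
First burn Δv₁ = |v_p − v₁| = 6.134 km/s.
At r₂, v₂ = √(μ/r₂) = 10.066 km/s.
Transfer-orbit speed at r₂: v_a = √[μ(2/r₂ − 1/a_t)] = 5.9921 km/s.
Second burn Δv₂ = |v₂ − v_a| = 4.074 km/s.
Total Δv = Δv₁ + Δv₂ = 10.21 km/s.

Δv = 10.2 km/s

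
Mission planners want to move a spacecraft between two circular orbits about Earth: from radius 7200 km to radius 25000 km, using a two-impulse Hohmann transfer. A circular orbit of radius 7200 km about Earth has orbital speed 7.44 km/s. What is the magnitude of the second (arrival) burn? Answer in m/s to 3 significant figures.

Δv₂ = 1320 m/s

From the circular-orbit relation v² = μ/r at r = 7200 km: μ = v²r = (7.44)² × 7200 = 3.98546×10^5 km³/s².
The Hohmann ellipse has a_t = (r₁ + r₂)/2 = 16100 km.
Circular speed at r = 25000 km: v_c = √(μ/r) = 3.993 km/s.
Vis-viva on the transfer ellipse at r = 25000 km gives v_t = √[μ(2/r − 1/a_t)] = 2.670 km/s.
Δv₂ = |v_t − v_c| = |2.670 − 3.993| = 1.323 km/s.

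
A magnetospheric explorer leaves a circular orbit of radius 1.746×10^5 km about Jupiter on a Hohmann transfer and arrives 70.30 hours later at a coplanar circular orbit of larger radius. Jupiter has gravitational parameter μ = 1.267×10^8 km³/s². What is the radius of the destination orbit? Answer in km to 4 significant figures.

Transfer time t = 70.30 hours = 2.5308×10^5 s, and t = π√(a_t³/μ).
So a_t = (μ t²/π²)^(1/3) = (1.267×10^8 × (2.5308×10^5)² / π²)^(1/3) = 9.3684×10^5 km.
Since a_t = (r₁ + r₂)/2, r₂ = 2a_t − r₁ = 2×9.3684×10^5 − 1.746×10^5 = 1.69908×10^6 km.

r₂ = 1.699×10^6 km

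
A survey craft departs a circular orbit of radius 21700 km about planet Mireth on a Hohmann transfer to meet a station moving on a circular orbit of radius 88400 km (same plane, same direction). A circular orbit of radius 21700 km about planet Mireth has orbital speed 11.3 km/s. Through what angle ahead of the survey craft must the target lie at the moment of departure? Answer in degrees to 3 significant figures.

φ = 91.5°

From the circular-orbit relation v² = μ/r at r = 21700 km: μ = v²r = (11.3)² × 21700 = 2.77087×10^6 km³/s².
The Hohmann ellipse has a_t = (r₁ + r₂)/2 = 55050 km.
The half-period of the transfer ellipse is t = π√(a_t³/μ) = 24380 s.
The target's mean motion on its circular orbit is ω₂ = √(μ/r₂³) = 6.333×10^-5 rad/s.
Angle swept by the target during transfer: ω₂·t = 1.544 rad = 88.46°.
Arrival is 180° from departure on the ellipse, so φ = 180° − 88.46° = 91.5°.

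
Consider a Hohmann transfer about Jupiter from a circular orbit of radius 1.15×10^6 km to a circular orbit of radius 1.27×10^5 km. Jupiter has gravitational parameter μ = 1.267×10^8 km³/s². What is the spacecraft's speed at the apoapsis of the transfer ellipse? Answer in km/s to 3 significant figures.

Transfer-ellipse semi-major axis a_t = (r₁ + r₂)/2 = (1.150×10^6 + 1.270×10^5)/2 = 6.385×10^5 km.
The apoapsis of the transfer ellipse is at r = 1.150×10^6 km.
Vis-viva: v = √[μ(2/r − 1/a_t)] = √[1.267×10^8 × (2/1.150×10^6 − 1/6.385×10^5)] = 4.681 km/s.

v = 4.68 km/s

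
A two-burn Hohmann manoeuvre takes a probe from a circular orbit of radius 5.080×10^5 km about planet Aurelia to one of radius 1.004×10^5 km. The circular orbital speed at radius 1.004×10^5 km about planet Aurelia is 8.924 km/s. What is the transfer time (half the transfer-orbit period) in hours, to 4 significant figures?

From the circular-orbit relation v² = μ/r at r = 1.004×10^5 km: μ = v²r = (8.924)² × 1.004×10^5 = 7.99563×10^6 km³/s².
The Hohmann ellipse has a_t = (r₁ + r₂)/2 = 3.042×10^5 km.
Transfer time t = π√(a_t³/μ) = π√((3.042×10^5)³ / 7.99563×10^6) = 1.864×10^5 s.
Converting: 1.864×10^5 s ÷ 3600 s/hour = 51.78 hours.

t = 51.78 hours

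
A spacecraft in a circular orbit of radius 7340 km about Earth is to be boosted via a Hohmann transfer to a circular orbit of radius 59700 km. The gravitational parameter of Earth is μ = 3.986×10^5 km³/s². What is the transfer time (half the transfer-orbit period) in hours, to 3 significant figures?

t = 8.48 hours

Semi-major axis of the transfer orbit: a_t = (7340 + 59700)/2 = 33520 km.
Transfer time t = π√(a_t³/μ) = π√((33520)³ / 3.986×10^5) = 30540 s.
Converting: 30540 s ÷ 3600 s/hour = 8.48 hours.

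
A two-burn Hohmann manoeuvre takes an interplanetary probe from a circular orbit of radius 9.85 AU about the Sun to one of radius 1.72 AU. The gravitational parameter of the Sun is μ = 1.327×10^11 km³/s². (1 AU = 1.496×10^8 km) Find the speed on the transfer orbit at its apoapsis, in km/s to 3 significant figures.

In km: r₁ = 9.85 × 1.496×10^8 = 1.47356×10^9 km; r₂ = 1.72 × 1.496×10^8 = 2.57312×10^8 km.
The Hohmann ellipse has a_t = (r₁ + r₂)/2 = 8.65436×10^8 km.
The apoapsis of the transfer ellipse is at r = 1.47356×10^9 km.
Vis-viva: v = √[μ(2/r − 1/a_t)] = √[1.327×10^11 × (2/1.47356×10^9 − 1/8.65436×10^8)] = 5.174 km/s.

v = 5.17 km/s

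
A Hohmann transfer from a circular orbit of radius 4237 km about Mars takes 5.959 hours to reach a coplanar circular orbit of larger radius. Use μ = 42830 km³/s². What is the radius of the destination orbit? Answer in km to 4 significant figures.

Transfer time t = 5.959 hours = 21452.4 s, and t = π√(a_t³/μ).
So a_t = (μ t²/π²)^(1/3) = (42830 × (21452.4)² / π²)^(1/3) = 12593 km.
Since a_t = (r₁ + r₂)/2, r₂ = 2a_t − r₁ = 2×12593 − 4237 = 20949 km.

r₂ = 20950 km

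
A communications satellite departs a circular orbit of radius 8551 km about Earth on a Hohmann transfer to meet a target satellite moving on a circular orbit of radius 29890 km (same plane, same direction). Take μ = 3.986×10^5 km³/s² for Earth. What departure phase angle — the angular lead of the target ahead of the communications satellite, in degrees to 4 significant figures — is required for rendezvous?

Semi-major axis of the transfer orbit: a_t = (8551 + 29890)/2 = 19220.5 km.
Transfer time t = π√(a_t³/μ) = 13260 s.
Target angular speed ω₂ = √(μ/r₂³) = 1.222×10^-4 rad/s.
Angle swept by the target during transfer: ω₂·t = 1.620 rad = 92.82°.
The communications satellite traverses 180° on the transfer ellipse, so the target must lead by 180° − 92.82° = 87.18°.

φ = 87.18°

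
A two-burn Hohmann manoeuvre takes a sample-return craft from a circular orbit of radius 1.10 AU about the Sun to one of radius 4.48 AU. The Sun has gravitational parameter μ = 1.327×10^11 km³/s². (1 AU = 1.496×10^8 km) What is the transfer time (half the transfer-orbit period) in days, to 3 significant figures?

t = 851 days

In km: r₁ = 1.10 × 1.496×10^8 = 1.6456×10^8 km; r₂ = 4.48 × 1.496×10^8 = 6.70208×10^8 km.
The Hohmann ellipse has a_t = (r₁ + r₂)/2 = 4.17384×10^8 km.
By Kepler's third law the transfer-orbit period is T = 2π√(a_t³/μ), so t = T/2 = 7.354×10^7 s.
Converting: 7.354×10^7 s ÷ 86400 s/day = 851 days.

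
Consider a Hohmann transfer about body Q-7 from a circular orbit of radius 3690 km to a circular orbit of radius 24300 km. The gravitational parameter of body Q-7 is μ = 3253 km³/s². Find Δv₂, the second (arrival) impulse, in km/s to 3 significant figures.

Δv₂ = 0.178 km/s

Transfer-ellipse semi-major axis a_t = (r₁ + r₂)/2 = (3690 + 24300)/2 = 13995 km.
Circular speed at r = 24300 km: v_c = √(μ/r) = 0.3659 km/s.
Transfer-orbit speed at the same r (vis-viva, a = a_t): v_t = √[μ(2/r − 1/a_t)] = 0.1879 km/s.
Δv₂ = |v_t − v_c| = |0.1879 − 0.3659| = 0.1780 km/s.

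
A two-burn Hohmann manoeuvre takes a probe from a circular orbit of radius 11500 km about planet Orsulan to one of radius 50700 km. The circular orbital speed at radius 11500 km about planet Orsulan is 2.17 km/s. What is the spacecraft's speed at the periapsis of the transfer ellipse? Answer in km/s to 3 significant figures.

From the circular-orbit relation v² = μ/r at r = 11500 km: μ = v²r = (2.17)² × 11500 = 54152.3 km³/s².
Transfer-ellipse semi-major axis a_t = (r₁ + r₂)/2 = (11500 + 50700)/2 = 31100 km.
At periapsis, r = 11500 km.
Applying v² = μ(2/r − 1/a_t): v = 2.771 km/s.

v = 2.77 km/s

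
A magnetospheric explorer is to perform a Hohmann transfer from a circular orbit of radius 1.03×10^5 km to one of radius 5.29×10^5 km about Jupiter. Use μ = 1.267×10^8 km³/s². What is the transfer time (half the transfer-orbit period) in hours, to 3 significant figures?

The Hohmann ellipse has a_t = (r₁ + r₂)/2 = 3.160×10^5 km.
Half the transfer-orbit period gives t = π√(a_t³/μ) = 49580 s.
Converting: 49580 s ÷ 3600 s/hour = 13.8 hours.

t = 13.8 hours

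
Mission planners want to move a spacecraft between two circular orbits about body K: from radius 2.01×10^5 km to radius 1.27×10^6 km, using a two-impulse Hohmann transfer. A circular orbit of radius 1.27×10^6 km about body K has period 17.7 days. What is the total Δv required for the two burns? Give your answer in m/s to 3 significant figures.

Δv = 6610 m/s

From Kepler's third law T² = 4π²r³/μ at r = 1.27×10^6 km, T = 17.7 days = 17.7 × 86400 s = 1.52928×10^6 s: μ = 4π²r³/T² = 3.45778×10^7 km³/s².
The Hohmann ellipse has a_t = (r₁ + r₂)/2 = 7.355×10^5 km.
At r₁ the circular-orbit speed is v₁ = √(μ/r₁) = 13.116 km/s.
Transfer-orbit speed at r₁ (v² = μ(2/r − 1/a)): v_p = √[μ(2/r₁ − 1/a_t)] = 17.235 km/s.
First burn Δv₁ = |v_p − v₁| = 4.119 km/s.
Circular speed at r₂: v₂ = √(μ/r₂) = 5.218 km/s.
Transfer-orbit speed at r₂: v_a = √[μ(2/r₂ − 1/a_t)] = 2.728 km/s.
Second burn Δv₂ = |v₂ − v_a| = 2.490 km/s.
Δv = Δv₁ + Δv₂ = 4.119 + 2.490 = 6.609 km/s.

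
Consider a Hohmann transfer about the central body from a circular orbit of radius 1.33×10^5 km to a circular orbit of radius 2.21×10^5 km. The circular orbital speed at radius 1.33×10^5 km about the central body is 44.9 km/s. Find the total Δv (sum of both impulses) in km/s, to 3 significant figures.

From the circular-orbit relation v² = μ/r at r = 1.33×10^5 km: μ = v²r = (44.9)² × 1.33×10^5 = 2.68129×10^8 km³/s².
The Hohmann ellipse has a_t = (r₁ + r₂)/2 = 1.770×10^5 km.
At r₁ the circular-orbit speed is v₁ = √(μ/r₁) = 44.9000 km/s.
Transfer-orbit speed at r₁ (v² = μ(2/r − 1/a)): v_p = √[μ(2/r₁ − 1/a_t)] = 50.1714 km/s.
First burn Δv₁ = |v_p − v₁| = 5.2714 km/s.
Circular speed at r₂: v₂ = √(μ/r₂) = 34.8318 km/s.
Transfer-orbit speed at r₂: v_a = √[μ(2/r₂ − 1/a_t)] = 30.1936 km/s.
Second burn Δv₂ = |v₂ − v_a| = 4.6382 km/s.
Δv = Δv₁ + Δv₂ = 5.2714 + 4.6382 = 9.910 km/s.

Δv = 9.91 km/s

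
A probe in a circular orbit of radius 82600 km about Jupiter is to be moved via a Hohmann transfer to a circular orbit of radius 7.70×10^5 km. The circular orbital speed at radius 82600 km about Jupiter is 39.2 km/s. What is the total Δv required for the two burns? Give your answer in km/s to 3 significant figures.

Δv = 20.7 km/s

From the circular-orbit relation v² = μ/r at r = 82600 km: μ = v²r = (39.2)² × 82600 = 1.26926×10^8 km³/s².
Transfer-ellipse semi-major axis a_t = (r₁ + r₂)/2 = (82600 + 7.700×10^5)/2 = 4.263×10^5 km.
Circular speed at r₁: v₁ = √(μ/r₁) = √(1.26926×10^8/82600) = 39.20 km/s.
Transfer-orbit speed at r₁ (vis-viva): v_p = √[μ(2/r₁ − 1/a_t)] = 52.68 km/s.
First burn Δv₁ = |v_p − v₁| = 13.48 km/s.
Circular speed at r₂: v₂ = √(μ/r₂) = 12.83899 km/s.
Transfer-orbit speed at r₂: v_a = √[μ(2/r₂ − 1/a_t)] = 5.651492 km/s.
Second burn Δv₂ = |v₂ − v_a| = 7.187 km/s.
Δv = Δv₁ + Δv₂ = 13.48 + 7.187 = 20.67 km/s.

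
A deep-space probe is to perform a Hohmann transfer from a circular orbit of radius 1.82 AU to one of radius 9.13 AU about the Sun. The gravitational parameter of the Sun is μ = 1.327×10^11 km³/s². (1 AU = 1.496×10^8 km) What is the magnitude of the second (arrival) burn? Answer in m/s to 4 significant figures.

In km: r₁ = 1.82 × 1.496×10^8 = 2.72272×10^8 km; r₂ = 9.13 × 1.496×10^8 = 1.365848×10^9 km.
Semi-major axis of the transfer orbit: a_t = (2.72272×10^8 + 1.365848×10^9)/2 = 8.1906×10^8 km.
Circular speed at r = 1.365848×10^9 km: v_c = √(μ/r) = 9.857 km/s.
Vis-viva on the transfer ellipse at r = 1.365848×10^9 km gives v_t = √[μ(2/r − 1/a_t)] = 5.683 km/s.
Δv₂ = |v_t − v_c| = |5.683 − 9.857| = 4.174 km/s.

Δv₂ = 4174 m/s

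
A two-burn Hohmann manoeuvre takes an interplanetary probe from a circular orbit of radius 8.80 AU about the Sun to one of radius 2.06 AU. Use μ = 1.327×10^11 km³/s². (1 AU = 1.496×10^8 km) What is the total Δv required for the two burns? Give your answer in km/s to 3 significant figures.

Δv = 9.52 km/s

In km: r₁ = 8.80 × 1.496×10^8 = 1.31648×10^9 km; r₂ = 2.06 × 1.496×10^8 = 3.08176×10^8 km.
Transfer-ellipse semi-major axis a_t = (r₁ + r₂)/2 = (1.31648×10^9 + 3.08176×10^8)/2 = 8.12328×10^8 km.
Circular speed at r₁: v₁ = √(μ/r₁) = √(1.327×10^11/1.31648×10^9) = 10.04 km/s.
Transfer-orbit speed at r₁ (v² = μ(2/r − 1/a)): v_a = √[μ(2/r₁ − 1/a_t)] = 6.184 km/s.
First burn Δv₁ = |v_a − v₁| = 3.856 km/s.
Circular speed at r₂: v₂ = √(μ/r₂) = 20.751 km/s.
Transfer-orbit speed at r₂: v_p = √[μ(2/r₂ − 1/a_t)] = 26.417 km/s.
Second burn Δv₂ = |v₂ − v_p| = 5.666 km/s.
Δv = Δv₁ + Δv₂ = 3.856 + 5.666 = 9.522 km/s.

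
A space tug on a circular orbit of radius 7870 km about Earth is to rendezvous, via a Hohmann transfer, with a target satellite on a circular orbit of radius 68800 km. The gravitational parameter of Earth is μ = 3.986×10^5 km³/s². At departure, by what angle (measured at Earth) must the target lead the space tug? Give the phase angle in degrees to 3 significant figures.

The Hohmann ellipse has a_t = (r₁ + r₂)/2 = 38335 km.
The half-period of the transfer ellipse is t = π√(a_t³/μ) = 37349 s.
The target's mean motion on its circular orbit is ω₂ = √(μ/r₂³) = 3.4985×10^-5 rad/s.
Angle swept by the target during transfer: ω₂·t = 1.3067 rad = 74.87°.
Arrival is 180° from departure on the ellipse, so φ = 180° − 74.87° = 105°.

φ = 105°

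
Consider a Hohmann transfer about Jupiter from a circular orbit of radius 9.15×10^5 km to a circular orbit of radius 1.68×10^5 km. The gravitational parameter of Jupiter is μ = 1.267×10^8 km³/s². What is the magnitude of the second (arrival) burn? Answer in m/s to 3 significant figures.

The Hohmann ellipse has a_t = (r₁ + r₂)/2 = 5.415×10^5 km.
Circular speed at r = 1.680×10^5 km: v_c = √(μ/r) = 27.462 km/s.
Vis-viva on the transfer ellipse at r = 1.680×10^5 km gives v_t = √[μ(2/r − 1/a_t)] = 35.698 km/s.
Δv₂ = |v_t − v_c| = |35.698 − 27.462| = 8.236 km/s.

Δv₂ = 8240 m/s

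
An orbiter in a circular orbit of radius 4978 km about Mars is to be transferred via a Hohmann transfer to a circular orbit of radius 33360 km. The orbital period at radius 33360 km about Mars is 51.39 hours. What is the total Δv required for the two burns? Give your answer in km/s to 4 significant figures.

Δv = 1.492 km/s

From Kepler's third law T² = 4π²r³/μ at r = 33360 km, T = 51.39 hours = 51.39 × 3600 s = 1.85004×10^5 s: μ = 4π²r³/T² = 42822.9 km³/s².
Semi-major axis of the transfer orbit: a_t = (4978 + 33360)/2 = 19169 km.
Circular speed at r₁: v₁ = √(μ/r₁) = √(42822.9/4978) = 2.9330 km/s.
Transfer-orbit speed at r₁ (v² = μ(2/r − 1/a)): v_p = √[μ(2/r₁ − 1/a_t)] = 3.8692 km/s.
First burn Δv₁ = |v_p − v₁| = 0.9362 km/s.
At r₂, v₂ = √(μ/r₂) = 1.133 km/s.
Transfer-orbit speed at r₂: v_a = √[μ(2/r₂ − 1/a_t)] = 0.5774 km/s.
Second burn Δv₂ = |v₂ − v_a| = 0.5556 km/s.
Total Δv = Δv₁ + Δv₂ = 1.492 km/s.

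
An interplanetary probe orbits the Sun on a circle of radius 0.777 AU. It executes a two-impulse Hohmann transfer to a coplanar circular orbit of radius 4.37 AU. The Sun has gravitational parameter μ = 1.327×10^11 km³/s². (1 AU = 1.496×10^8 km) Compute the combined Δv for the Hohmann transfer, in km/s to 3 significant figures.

In km: r₁ = 0.777 × 1.496×10^8 = 1.162392×10^8 km; r₂ = 4.37 × 1.496×10^8 = 6.53752×10^8 km.
Semi-major axis of the transfer orbit: a_t = (1.162392×10^8 + 6.53752×10^8)/2 = 3.849956×10^8 km.
Circular speed at r₁: v₁ = √(μ/r₁) = √(1.327×10^11/1.162392×10^8) = 33.79 km/s.
Transfer-orbit speed at r₁ (v² = μ(2/r − 1/a)): v_p = √[μ(2/r₁ − 1/a_t)] = 44.03 km/s.
First burn Δv₁ = |v_p − v₁| = 10.24 km/s.
Circular speed at r₂: v₂ = √(μ/r₂) = 14.2472 km/s.
Transfer-orbit speed at r₂: v_a = √[μ(2/r₂ − 1/a_t)] = 7.82848 km/s.
Second burn Δv₂ = |v₂ − v_a| = 6.419 km/s.
Total Δv = Δv₁ + Δv₂ = 16.66 km/s.

Δv = 16.7 km/s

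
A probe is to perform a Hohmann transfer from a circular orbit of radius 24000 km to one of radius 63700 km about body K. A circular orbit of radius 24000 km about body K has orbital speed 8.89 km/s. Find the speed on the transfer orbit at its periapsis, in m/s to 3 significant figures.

v = 10700 m/s

From the circular-orbit relation v² = μ/r at r = 24000 km: μ = v²r = (8.89)² × 24000 = 1.89677×10^6 km³/s².
The Hohmann ellipse has a_t = (r₁ + r₂)/2 = 43850 km.
The periapsis of the transfer ellipse is at r = 24000 km.
From the vis-viva equation, v = √[μ(2/r − 1/a_t)] = 10.71 km/s.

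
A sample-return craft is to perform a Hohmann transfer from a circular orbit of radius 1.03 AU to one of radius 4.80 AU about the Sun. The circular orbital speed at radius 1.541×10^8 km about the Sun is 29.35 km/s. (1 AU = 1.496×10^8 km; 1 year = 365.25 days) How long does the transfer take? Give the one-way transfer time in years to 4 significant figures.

t = 2.488 years

From the circular-orbit relation v² = μ/r at r = 1.541×10^8 km: μ = v²r = (29.35)² × 1.541×10^8 = 1.32745×10^11 km³/s².
In km: r₁ = 1.03 × 1.496×10^8 = 1.54088×10^8 km; r₂ = 4.80 × 1.496×10^8 = 7.1808×10^8 km.
The Hohmann ellipse has a_t = (r₁ + r₂)/2 = 4.36084×10^8 km.
Transfer time t = π√(a_t³/μ) = π√((4.36084×10^8)³ / 1.32745×10^11) = 7.852×10^7 s.
Converting: 7.852×10^7 s ÷ 3.15576×10^7 s/year (365.25 × 86400) = 2.488 years.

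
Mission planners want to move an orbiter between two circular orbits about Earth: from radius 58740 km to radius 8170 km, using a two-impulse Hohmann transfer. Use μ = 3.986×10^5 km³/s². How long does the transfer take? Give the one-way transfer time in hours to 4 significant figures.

The Hohmann ellipse has a_t = (r₁ + r₂)/2 = 33455 km.
Transfer time t = π√(a_t³/μ) = π√((33455)³ / 3.986×10^5) = 30450 s.
Converting: 30450 s ÷ 3600 s/hour = 8.458 hours.

t = 8.458 hours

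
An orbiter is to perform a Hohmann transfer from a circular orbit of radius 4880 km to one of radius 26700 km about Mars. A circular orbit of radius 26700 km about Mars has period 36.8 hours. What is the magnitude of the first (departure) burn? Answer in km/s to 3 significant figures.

From Kepler's third law T² = 4π²r³/μ at r = 26700 km, T = 36.8 hours = 36.8 × 3600 s = 1.3248×10^5 s: μ = 4π²r³/T² = 42814.7 km³/s².
Semi-major axis of the transfer orbit: a_t = (4880 + 26700)/2 = 15790 km.
Circular speed at r = 4880 km: v_c = √(μ/r) = 2.9620 km/s.
Vis-viva on the transfer ellipse at r = 4880 km gives v_t = √[μ(2/r − 1/a_t)] = 3.8517 km/s.
Δv₁ = |v_t − v_c| = |3.8517 − 2.9620| = 0.8897 km/s.

Δv₁ = 0.890 km/s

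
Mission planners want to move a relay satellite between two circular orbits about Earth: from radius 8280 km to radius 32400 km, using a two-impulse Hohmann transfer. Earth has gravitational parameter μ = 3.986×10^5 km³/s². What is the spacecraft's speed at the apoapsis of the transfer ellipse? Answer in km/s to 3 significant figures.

v = 2.24 km/s

Transfer-ellipse semi-major axis a_t = (r₁ + r₂)/2 = (8280 + 32400)/2 = 20340 km.
The apoapsis of the transfer ellipse is at r = 32400 km.
Vis-viva: v = √[μ(2/r − 1/a_t)] = √[3.986×10^5 × (2/32400 − 1/20340)] = 2.238 km/s.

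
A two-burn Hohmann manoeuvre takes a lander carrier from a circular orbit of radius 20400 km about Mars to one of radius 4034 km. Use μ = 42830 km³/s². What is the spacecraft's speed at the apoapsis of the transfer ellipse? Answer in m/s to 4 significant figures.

v = 832.6 m/s

The Hohmann ellipse has a_t = (r₁ + r₂)/2 = 12217 km.
At apoapsis, r = 20400 km.
Applying v² = μ(2/r − 1/a_t): v = 0.8326 km/s.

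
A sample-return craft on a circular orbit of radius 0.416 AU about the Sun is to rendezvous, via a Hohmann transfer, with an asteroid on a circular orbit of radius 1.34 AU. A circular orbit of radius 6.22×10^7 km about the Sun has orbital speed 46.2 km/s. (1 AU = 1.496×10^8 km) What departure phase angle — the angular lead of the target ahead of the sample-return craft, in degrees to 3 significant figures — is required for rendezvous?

φ = 84.5°

From the circular-orbit relation v² = μ/r at r = 6.22×10^7 km: μ = v²r = (46.2)² × 6.22×10^7 = 1.32762×10^11 km³/s².
In km: r₁ = 0.416 × 1.496×10^8 = 6.22336×10^7 km; r₂ = 1.34 × 1.496×10^8 = 2.00464×10^8 km.
Semi-major axis of the transfer orbit: a_t = (6.22336×10^7 + 2.00464×10^8)/2 = 1.313488×10^8 km.
Transfer time t = π√(a_t³/μ) = 1.2979×10^7 s.
Target angular speed ω₂ = √(μ/r₂³) = 1.2838×10^-7 rad/s.
Angle swept by the target during transfer: ω₂·t = 1.6662 rad = 95.47°.
The sample-return craft traverses 180° on the transfer ellipse, so the target must lead by 180° − 95.47° = 84.5°.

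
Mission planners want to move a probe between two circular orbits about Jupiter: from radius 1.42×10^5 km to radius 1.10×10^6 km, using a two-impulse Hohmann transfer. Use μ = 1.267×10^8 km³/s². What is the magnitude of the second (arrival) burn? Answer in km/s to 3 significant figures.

Δv₂ = 5.60 km/s

The Hohmann ellipse has a_t = (r₁ + r₂)/2 = 6.210×10^5 km.
On the circular orbit at r = 1.100×10^6 km, v_c = √(μ/r) = 10.732 km/s.
Vis-viva on the transfer ellipse at r = 1.100×10^6 km gives v_t = √[μ(2/r − 1/a_t)] = 5.1320 km/s.
Δv₂ = |v_t − v_c| = |5.1320 − 10.732| = 5.600 km/s.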